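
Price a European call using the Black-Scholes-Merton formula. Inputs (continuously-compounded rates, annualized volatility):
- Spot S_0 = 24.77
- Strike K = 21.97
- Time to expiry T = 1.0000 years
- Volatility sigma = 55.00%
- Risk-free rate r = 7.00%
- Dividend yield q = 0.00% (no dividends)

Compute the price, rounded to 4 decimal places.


Answer: Price = 7.3269

Derivation:
d1 = (ln(S/K) + (r - q + 0.5*sigma^2) * T) / (sigma * sqrt(T)) = 0.62037338
d2 = d1 - sigma * sqrt(T) = 0.07037338
exp(-rT) = 0.93239382; exp(-qT) = 1.00000000
C = S_0 * exp(-qT) * N(d1) - K * exp(-rT) * N(d2)
N(d1) = 0.73249400; N(d2) = 0.52805176
C = 24.7700 * 1.00000000 * 0.73249400 - 21.9700 * 0.93239382 * 0.52805176 = 7.3269


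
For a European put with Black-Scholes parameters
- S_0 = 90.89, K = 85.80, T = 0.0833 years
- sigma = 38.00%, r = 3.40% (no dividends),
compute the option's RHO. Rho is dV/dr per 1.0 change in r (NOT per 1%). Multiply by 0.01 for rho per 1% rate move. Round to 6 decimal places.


d1 = 0.6061333417; d2 = 0.4964587320
phi(d1) = 0.3319943437; exp(-qT) = 1.0000000000; exp(-rT) = 0.9971718069
N(-d2) = 0.3097853982
Rho = -K*T*exp(-rT)*N(-d2) = -85.8000 * 0.0833 * 0.9971718069 * 0.3097853982 = -2.207818

Answer: Rho = -2.207818


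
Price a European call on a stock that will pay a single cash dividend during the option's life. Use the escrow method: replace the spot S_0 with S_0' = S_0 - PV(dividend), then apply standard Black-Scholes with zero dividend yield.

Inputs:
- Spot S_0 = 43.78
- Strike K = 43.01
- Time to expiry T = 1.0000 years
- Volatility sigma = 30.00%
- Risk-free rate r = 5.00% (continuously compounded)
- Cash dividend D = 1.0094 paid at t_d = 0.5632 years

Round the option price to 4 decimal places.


Answer: Price = 5.9896

Derivation:
PV(D) = D * exp(-r * t_d) = 1.0094 * 0.97223280 = 0.98137179
S_0' = S_0 - PV(D) = 43.7800 - 0.98137179 = 42.79862821
d1 = (ln(S_0'/K) + (r + sigma^2/2)*T) / (sigma*sqrt(T)) = 0.30024468
d2 = d1 - sigma*sqrt(T) = 0.00024468
exp(-rT) = 0.95122942
N(d1) = 0.61800474; N(d2) = 0.50009761
C = S_0' * N(d1) - K * exp(-rT) * N(d2) = 42.79862821 * 0.61800474 - 43.0100 * 0.95122942 * 0.50009761 = 5.9896


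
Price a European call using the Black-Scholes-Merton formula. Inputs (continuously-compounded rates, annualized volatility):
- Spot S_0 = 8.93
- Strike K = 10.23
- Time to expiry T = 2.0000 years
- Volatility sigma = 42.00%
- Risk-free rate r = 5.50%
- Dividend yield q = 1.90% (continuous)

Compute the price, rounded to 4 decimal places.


Answer: Price = 1.8018

Derivation:
d1 = (ln(S/K) + (r - q + 0.5*sigma^2) * T) / (sigma * sqrt(T)) = 0.18938982
d2 = d1 - sigma * sqrt(T) = -0.40457987
exp(-rT) = 0.89583414; exp(-qT) = 0.96271294
C = S_0 * exp(-qT) * N(d1) - K * exp(-rT) * N(d2)
N(d1) = 0.57510635; N(d2) = 0.34289318
C = 8.9300 * 0.96271294 * 0.57510635 - 10.2300 * 0.89583414 * 0.34289318 = 1.8018


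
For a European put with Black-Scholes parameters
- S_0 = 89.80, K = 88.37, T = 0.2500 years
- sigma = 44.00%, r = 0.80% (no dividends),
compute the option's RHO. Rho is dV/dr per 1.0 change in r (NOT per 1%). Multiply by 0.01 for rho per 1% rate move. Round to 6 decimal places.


Answer: Rho = -11.269939

Derivation:
d1 = 0.1920564990; d2 = -0.0279435010
phi(d1) = 0.3916520807; exp(-qT) = 1.0000000000; exp(-rT) = 0.9980019987
N(-d2) = 0.5111463934
Rho = -K*T*exp(-rT)*N(-d2) = -88.3700 * 0.2500 * 0.9980019987 * 0.5111463934 = -11.269939


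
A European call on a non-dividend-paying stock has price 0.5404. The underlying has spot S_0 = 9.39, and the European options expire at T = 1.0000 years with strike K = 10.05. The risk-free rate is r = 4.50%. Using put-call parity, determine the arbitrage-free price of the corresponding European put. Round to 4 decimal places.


Answer: Put price = 0.7582

Derivation:
Put-call parity: C - P = S_0 * exp(-qT) - K * exp(-rT).
S_0 * exp(-qT) = 9.3900 * 1.00000000 = 9.39000000
K * exp(-rT) = 10.0500 * 0.95599748 = 9.60777469
P = C - S*exp(-qT) + K*exp(-rT)
P = 0.5404 - 9.39000000 + 9.60777469 = 0.7582


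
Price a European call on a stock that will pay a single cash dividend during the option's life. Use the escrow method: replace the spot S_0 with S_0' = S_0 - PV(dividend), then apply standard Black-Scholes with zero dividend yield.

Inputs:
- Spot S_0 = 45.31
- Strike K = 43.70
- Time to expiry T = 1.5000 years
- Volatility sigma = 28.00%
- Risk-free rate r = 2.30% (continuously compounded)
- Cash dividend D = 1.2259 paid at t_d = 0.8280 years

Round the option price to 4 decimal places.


PV(D) = D * exp(-r * t_d) = 1.2259 * 0.98113619 = 1.20277486
S_0' = S_0 - PV(D) = 45.3100 - 1.20277486 = 44.10722514
d1 = (ln(S_0'/K) + (r + sigma^2/2)*T) / (sigma*sqrt(T)) = 0.29911624
d2 = d1 - sigma*sqrt(T) = -0.04381232
exp(-rT) = 0.96608834
N(d1) = 0.61757432; N(d2) = 0.48252700
C = S_0' * N(d1) - K * exp(-rT) * N(d2) = 44.10722514 * 0.61757432 - 43.7000 * 0.96608834 * 0.48252700 = 6.8681

Answer: Price = 6.8681


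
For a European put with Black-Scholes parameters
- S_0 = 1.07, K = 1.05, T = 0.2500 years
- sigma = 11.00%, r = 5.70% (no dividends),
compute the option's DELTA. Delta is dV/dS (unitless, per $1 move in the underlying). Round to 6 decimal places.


d1 = 0.6296542601; d2 = 0.5746542601
phi(d1) = 0.3272042201; exp(-qT) = 1.0000000000; exp(-rT) = 0.9858510507
N(-d1) = 0.2644604074
Delta = -exp(-qT) * N(-d1) = -1.0000000000 * 0.2644604074 = -0.264460

Answer: Delta = -0.264460


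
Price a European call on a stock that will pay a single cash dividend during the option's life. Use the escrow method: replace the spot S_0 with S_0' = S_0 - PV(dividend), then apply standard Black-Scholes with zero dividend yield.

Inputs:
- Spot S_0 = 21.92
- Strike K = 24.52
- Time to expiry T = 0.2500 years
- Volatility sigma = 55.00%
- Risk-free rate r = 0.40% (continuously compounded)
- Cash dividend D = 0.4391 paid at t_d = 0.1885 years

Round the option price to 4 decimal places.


Answer: Price = 1.2860

Derivation:
PV(D) = D * exp(-r * t_d) = 0.4391 * 0.99924628 = 0.43876904
S_0' = S_0 - PV(D) = 21.9200 - 0.43876904 = 21.48123096
d1 = (ln(S_0'/K) + (r + sigma^2/2)*T) / (sigma*sqrt(T)) = -0.33998922
d2 = d1 - sigma*sqrt(T) = -0.61498922
exp(-rT) = 0.99900050
N(d1) = 0.36693232; N(d2) = 0.26928092
C = S_0' * N(d1) - K * exp(-rT) * N(d2) = 21.48123096 * 0.36693232 - 24.5200 * 0.99900050 * 0.26928092 = 1.2860


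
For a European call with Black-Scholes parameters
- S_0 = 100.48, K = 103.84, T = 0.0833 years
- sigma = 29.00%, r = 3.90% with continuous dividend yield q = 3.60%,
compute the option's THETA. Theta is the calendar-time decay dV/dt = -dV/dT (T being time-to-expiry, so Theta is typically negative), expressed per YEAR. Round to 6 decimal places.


d1 = -0.3481507527; d2 = -0.4318497969
phi(d1) = 0.3754826528; exp(-qT) = 0.9970056919; exp(-rT) = 0.9967565713
Theta = -S*exp(-qT)*phi(d1)*sigma/(2*sqrt(T)) - r*K*exp(-rT)*N(d2) + q*S*exp(-qT)*N(d1)
N(d1) = 0.3638634852; N(d2) = 0.3329252922; sqrt(T) = 0.2886173938
Term 1 = -100.4800 * 0.9970056919 * 0.3754826528 * 0.2900 / (2 * 0.2886173938) = -18.8978606886
Term 2 = -0.0390 * 103.8400 * 0.9967565713 * 0.3329252922 = -1.3438945217
Term 3 = 0.0360 * 100.4800 * 0.9970056919 * 0.3638634852 = 1.3122550111
Theta = -18.8978606886 + (-1.3438945217) + (1.3122550111) = -18.929500

Answer: Theta = -18.929500


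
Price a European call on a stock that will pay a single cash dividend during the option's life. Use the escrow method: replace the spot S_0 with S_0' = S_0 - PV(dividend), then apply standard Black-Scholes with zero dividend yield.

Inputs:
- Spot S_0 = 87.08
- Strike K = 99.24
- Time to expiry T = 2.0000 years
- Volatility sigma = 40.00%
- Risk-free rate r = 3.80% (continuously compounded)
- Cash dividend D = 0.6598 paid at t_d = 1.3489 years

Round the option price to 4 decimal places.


Answer: Price = 17.2222

Derivation:
PV(D) = D * exp(-r * t_d) = 0.6598 * 0.95003334 = 0.62683200
S_0' = S_0 - PV(D) = 87.0800 - 0.62683200 = 86.45316800
d1 = (ln(S_0'/K) + (r + sigma^2/2)*T) / (sigma*sqrt(T)) = 0.17335023
d2 = d1 - sigma*sqrt(T) = -0.39233520
exp(-rT) = 0.92681621
N(d1) = 0.56881193; N(d2) = 0.34740528
C = S_0' * N(d1) - K * exp(-rT) * N(d2) = 86.45316800 * 0.56881193 - 99.2400 * 0.92681621 * 0.34740528 = 17.2222


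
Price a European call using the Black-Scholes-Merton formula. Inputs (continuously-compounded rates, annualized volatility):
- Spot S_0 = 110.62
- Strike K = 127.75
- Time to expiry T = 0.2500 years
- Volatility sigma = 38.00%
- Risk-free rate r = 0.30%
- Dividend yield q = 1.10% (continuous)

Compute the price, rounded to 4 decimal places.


d1 = (ln(S/K) + (r - q + 0.5*sigma^2) * T) / (sigma * sqrt(T)) = -0.67328592
d2 = d1 - sigma * sqrt(T) = -0.86328592
exp(-rT) = 0.99925028; exp(-qT) = 0.99725378
C = S_0 * exp(-qT) * N(d1) - K * exp(-rT) * N(d2)
N(d1) = 0.25038270; N(d2) = 0.19399014
C = 110.6200 * 0.99725378 * 0.25038270 - 127.7500 * 0.99925028 * 0.19399014 = 2.8576

Answer: Price = 2.8576


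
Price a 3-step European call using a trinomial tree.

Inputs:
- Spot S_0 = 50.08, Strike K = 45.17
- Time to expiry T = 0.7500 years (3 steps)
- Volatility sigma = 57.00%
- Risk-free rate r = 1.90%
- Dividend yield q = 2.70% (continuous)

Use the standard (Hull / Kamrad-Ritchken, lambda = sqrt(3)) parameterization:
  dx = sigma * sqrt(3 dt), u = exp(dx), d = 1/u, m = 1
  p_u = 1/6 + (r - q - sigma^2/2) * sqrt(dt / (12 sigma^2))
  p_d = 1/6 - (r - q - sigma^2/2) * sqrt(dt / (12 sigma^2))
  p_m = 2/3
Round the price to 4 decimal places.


dt = T/N = 0.250000; dx = sigma*sqrt(3*dt) = 0.493634
u = exp(dx) = 1.638260; d = 1/u = 0.610404
p_u = 0.123505, p_m = 0.666667, p_d = 0.209829
Discount per step: exp(-r*dt) = 0.995261
Stock lattice S(k, j) with j the centered position index:
  k=0: S(0,+0) = 50.0800
  k=1: S(1,-1) = 30.5690; S(1,+0) = 50.0800; S(1,+1) = 82.0440
  k=2: S(2,-2) = 18.6595; S(2,-1) = 30.5690; S(2,+0) = 50.0800; S(2,+1) = 82.0440; S(2,+2) = 134.4094
  k=3: S(3,-3) = 11.3898; S(3,-2) = 18.6595; S(3,-1) = 30.5690; S(3,+0) = 50.0800; S(3,+1) = 82.0440; S(3,+2) = 134.4094; S(3,+3) = 220.1976
Terminal payoffs V(N, j) = max(S_T - K, 0):
  V(3,-3) = 0.000000; V(3,-2) = 0.000000; V(3,-1) = 0.000000; V(3,+0) = 4.910000; V(3,+1) = 36.874043; V(3,+2) = 89.239443; V(3,+3) = 175.027565
Backward induction: V(k, j) = exp(-r*dt) * [p_u * V(k+1, j+1) + p_m * V(k+1, j) + p_d * V(k+1, j-1)]
  V(2,-2) = exp(-r*dt) * [p_u*0.000000 + p_m*0.000000 + p_d*0.000000] = 0.000000
  V(2,-1) = exp(-r*dt) * [p_u*4.910000 + p_m*0.000000 + p_d*0.000000] = 0.603534
  V(2,+0) = exp(-r*dt) * [p_u*36.874043 + p_m*4.910000 + p_d*0.000000] = 7.790358
  V(2,+1) = exp(-r*dt) * [p_u*89.239443 + p_m*36.874043 + p_d*4.910000] = 36.460841
  V(2,+2) = exp(-r*dt) * [p_u*175.027565 + p_m*89.239443 + p_d*36.874043] = 88.425893
  V(1,-1) = exp(-r*dt) * [p_u*7.790358 + p_m*0.603534 + p_d*0.000000] = 1.358036
  V(1,+0) = exp(-r*dt) * [p_u*36.460841 + p_m*7.790358 + p_d*0.603534] = 9.776745
  V(1,+1) = exp(-r*dt) * [p_u*88.425893 + p_m*36.460841 + p_d*7.790358] = 36.688195
  V(0,+0) = exp(-r*dt) * [p_u*36.688195 + p_m*9.776745 + p_d*1.358036] = 11.280239

Answer: Price = V(0,0) = 11.2802


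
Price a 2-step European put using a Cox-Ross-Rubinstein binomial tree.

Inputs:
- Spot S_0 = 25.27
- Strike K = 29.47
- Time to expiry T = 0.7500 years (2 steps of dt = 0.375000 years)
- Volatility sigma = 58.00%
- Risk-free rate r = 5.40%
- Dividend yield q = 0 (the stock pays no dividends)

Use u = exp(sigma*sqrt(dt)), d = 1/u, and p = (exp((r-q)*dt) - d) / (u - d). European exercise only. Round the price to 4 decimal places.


Answer: Price = V(0,0) = 7.1167

Derivation:
dt = T/N = 0.375000
u = exp(sigma*sqrt(dt)) = 1.426432; d = 1/u = 0.701050
p = (exp((r-q)*dt) - d) / (u - d) = 0.440329
Discount per step: exp(-r*dt) = 0.979954
Stock lattice S(k, i) with i counting down-moves:
  k=0: S(0,0) = 25.2700
  k=1: S(1,0) = 36.0459; S(1,1) = 17.7155
  k=2: S(2,0) = 51.4171; S(2,1) = 25.2700; S(2,2) = 12.4195
Terminal payoffs V(N, i) = max(K - S_T, 0):
  V(2,0) = 0.000000; V(2,1) = 4.200000; V(2,2) = 17.050524
Backward induction: V(k, i) = exp(-r*dt) * [p * V(k+1, i) + (1-p) * V(k+1, i+1)].
  V(1,0) = exp(-r*dt) * [p*0.000000 + (1-p)*4.200000] = 2.303498
  V(1,1) = exp(-r*dt) * [p*4.200000 + (1-p)*17.050524] = 11.163700
  V(0,0) = exp(-r*dt) * [p*2.303498 + (1-p)*11.163700] = 7.116716


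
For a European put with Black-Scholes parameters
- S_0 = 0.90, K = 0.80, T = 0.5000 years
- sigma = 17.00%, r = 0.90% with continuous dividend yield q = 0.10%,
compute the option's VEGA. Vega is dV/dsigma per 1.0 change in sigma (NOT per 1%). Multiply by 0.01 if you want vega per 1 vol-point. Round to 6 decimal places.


d1 = 1.0732053746; d2 = 0.9529972218
phi(d1) = 0.2242882058; exp(-qT) = 0.9995001250; exp(-rT) = 0.9955101098
Vega = S * exp(-qT) * phi(d1) * sqrt(T) = 0.9000 * 0.9995001250 * 0.2242882058 * 0.7071067812 = 0.142665

Answer: Vega = 0.142665


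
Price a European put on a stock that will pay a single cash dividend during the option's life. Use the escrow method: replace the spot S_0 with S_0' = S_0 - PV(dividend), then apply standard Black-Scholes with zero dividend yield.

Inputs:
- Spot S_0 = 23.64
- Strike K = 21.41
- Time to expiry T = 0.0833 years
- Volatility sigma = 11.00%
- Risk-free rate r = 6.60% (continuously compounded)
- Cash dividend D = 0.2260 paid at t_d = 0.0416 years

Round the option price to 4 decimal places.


PV(D) = D * exp(-r * t_d) = 0.2260 * 0.99725817 = 0.22538035
S_0' = S_0 - PV(D) = 23.6400 - 0.22538035 = 23.41461965
d1 = (ln(S_0'/K) + (r + sigma^2/2)*T) / (sigma*sqrt(T)) = 3.00820593
d2 = d1 - sigma*sqrt(T) = 2.97645802
exp(-rT) = 0.99451729
N(-d1) = 0.00131397; N(-d2) = 0.00145800
P = K * exp(-rT) * N(-d2) - S_0' * N(-d1) = 21.4100 * 0.99451729 * 0.00145800 - 23.41461965 * 0.00131397 = 0.0003

Answer: Price = 0.0003


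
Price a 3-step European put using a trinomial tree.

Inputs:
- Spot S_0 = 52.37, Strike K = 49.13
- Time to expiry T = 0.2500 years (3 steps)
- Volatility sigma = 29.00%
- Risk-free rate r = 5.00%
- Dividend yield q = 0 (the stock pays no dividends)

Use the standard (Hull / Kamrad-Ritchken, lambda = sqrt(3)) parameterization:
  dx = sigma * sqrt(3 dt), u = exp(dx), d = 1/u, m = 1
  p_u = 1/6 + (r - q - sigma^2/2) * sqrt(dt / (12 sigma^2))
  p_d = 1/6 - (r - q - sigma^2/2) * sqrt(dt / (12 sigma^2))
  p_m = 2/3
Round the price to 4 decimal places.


Answer: Price = V(0,0) = 1.4781

Derivation:
dt = T/N = 0.083333; dx = sigma*sqrt(3*dt) = 0.145000
u = exp(dx) = 1.156040; d = 1/u = 0.865022
p_u = 0.168951, p_m = 0.666667, p_d = 0.164382
Discount per step: exp(-r*dt) = 0.995842
Stock lattice S(k, j) with j the centered position index:
  k=0: S(0,+0) = 52.3700
  k=1: S(1,-1) = 45.3012; S(1,+0) = 52.3700; S(1,+1) = 60.5418
  k=2: S(2,-2) = 39.1866; S(2,-1) = 45.3012; S(2,+0) = 52.3700; S(2,+1) = 60.5418; S(2,+2) = 69.9887
  k=3: S(3,-3) = 33.8973; S(3,-2) = 39.1866; S(3,-1) = 45.3012; S(3,+0) = 52.3700; S(3,+1) = 60.5418; S(3,+2) = 69.9887; S(3,+3) = 80.9097
Terminal payoffs V(N, j) = max(K - S_T, 0):
  V(3,-3) = 15.232749; V(3,-2) = 9.943437; V(3,-1) = 3.828783; V(3,+0) = 0.000000; V(3,+1) = 0.000000; V(3,+2) = 0.000000; V(3,+3) = 0.000000
Backward induction: V(k, j) = exp(-r*dt) * [p_u * V(k+1, j+1) + p_m * V(k+1, j) + p_d * V(k+1, j-1)]
  V(2,-2) = exp(-r*dt) * [p_u*3.828783 + p_m*9.943437 + p_d*15.232749] = 9.739163
  V(2,-1) = exp(-r*dt) * [p_u*0.000000 + p_m*3.828783 + p_d*9.943437] = 4.169636
  V(2,+0) = exp(-r*dt) * [p_u*0.000000 + p_m*0.000000 + p_d*3.828783] = 0.626767
  V(2,+1) = exp(-r*dt) * [p_u*0.000000 + p_m*0.000000 + p_d*0.000000] = 0.000000
  V(2,+2) = exp(-r*dt) * [p_u*0.000000 + p_m*0.000000 + p_d*0.000000] = 0.000000
  V(1,-1) = exp(-r*dt) * [p_u*0.626767 + p_m*4.169636 + p_d*9.739163] = 4.467940
  V(1,+0) = exp(-r*dt) * [p_u*0.000000 + p_m*0.626767 + p_d*4.169636] = 1.098671
  V(1,+1) = exp(-r*dt) * [p_u*0.000000 + p_m*0.000000 + p_d*0.626767] = 0.102601
  V(0,+0) = exp(-r*dt) * [p_u*0.102601 + p_m*1.098671 + p_d*4.467940] = 1.478060


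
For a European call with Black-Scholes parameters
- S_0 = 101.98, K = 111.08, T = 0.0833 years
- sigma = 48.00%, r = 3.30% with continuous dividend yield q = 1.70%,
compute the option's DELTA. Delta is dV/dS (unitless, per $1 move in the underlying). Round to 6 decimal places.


d1 = -0.5380897312; d2 = -0.6766260803
phi(d1) = 0.3451732505; exp(-qT) = 0.9985849022; exp(-rT) = 0.9972548748
N(d1) = 0.2952575507
Delta = exp(-qT) * N(d1) = 0.9985849022 * 0.2952575507 = 0.294840

Answer: Delta = 0.294840


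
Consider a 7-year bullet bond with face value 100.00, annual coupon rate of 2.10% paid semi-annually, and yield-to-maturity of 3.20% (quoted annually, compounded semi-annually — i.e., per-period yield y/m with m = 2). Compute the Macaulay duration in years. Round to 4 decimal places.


Coupon per period c = face * coupon_rate / m = 1.050000
Periods per year m = 2; per-period yield y/m = 0.016000
Number of cashflows N = 14
Cashflows (t years, CF_t, discount factor 1/(1+y/m)^(m*t), PV):
  t = 0.5000: CF_t = 1.050000, DF = 0.984252, PV = 1.033465
  t = 1.0000: CF_t = 1.050000, DF = 0.968752, PV = 1.017190
  t = 1.5000: CF_t = 1.050000, DF = 0.953496, PV = 1.001171
  t = 2.0000: CF_t = 1.050000, DF = 0.938480, PV = 0.985404
  t = 2.5000: CF_t = 1.050000, DF = 0.923701, PV = 0.969886
  t = 3.0000: CF_t = 1.050000, DF = 0.909155, PV = 0.954612
  t = 3.5000: CF_t = 1.050000, DF = 0.894837, PV = 0.939579
  t = 4.0000: CF_t = 1.050000, DF = 0.880745, PV = 0.924783
  t = 4.5000: CF_t = 1.050000, DF = 0.866875, PV = 0.910219
  t = 5.0000: CF_t = 1.050000, DF = 0.853224, PV = 0.895885
  t = 5.5000: CF_t = 1.050000, DF = 0.839787, PV = 0.881776
  t = 6.0000: CF_t = 1.050000, DF = 0.826562, PV = 0.867890
  t = 6.5000: CF_t = 1.050000, DF = 0.813545, PV = 0.854223
  t = 7.0000: CF_t = 101.050000, DF = 0.800734, PV = 80.914137
Price P = sum_t PV_t = 93.150220
Macaulay numerator sum_t t * PV_t:
  t * PV_t at t = 0.5000: 0.516732
  t * PV_t at t = 1.0000: 1.017190
  t * PV_t at t = 1.5000: 1.501756
  t * PV_t at t = 2.0000: 1.970809
  t * PV_t at t = 2.5000: 2.424715
  t * PV_t at t = 3.0000: 2.863837
  t * PV_t at t = 3.5000: 3.288527
  t * PV_t at t = 4.0000: 3.699130
  t * PV_t at t = 4.5000: 4.095986
  t * PV_t at t = 5.0000: 4.479425
  t * PV_t at t = 5.5000: 4.849771
  t * PV_t at t = 6.0000: 5.207341
  t * PV_t at t = 6.5000: 5.552447
  t * PV_t at t = 7.0000: 566.398959
Macaulay duration D = (sum_t t * PV_t) / P = 607.866625 / 93.150220 = 6.525660

Answer: Macaulay duration = 6.5257 years


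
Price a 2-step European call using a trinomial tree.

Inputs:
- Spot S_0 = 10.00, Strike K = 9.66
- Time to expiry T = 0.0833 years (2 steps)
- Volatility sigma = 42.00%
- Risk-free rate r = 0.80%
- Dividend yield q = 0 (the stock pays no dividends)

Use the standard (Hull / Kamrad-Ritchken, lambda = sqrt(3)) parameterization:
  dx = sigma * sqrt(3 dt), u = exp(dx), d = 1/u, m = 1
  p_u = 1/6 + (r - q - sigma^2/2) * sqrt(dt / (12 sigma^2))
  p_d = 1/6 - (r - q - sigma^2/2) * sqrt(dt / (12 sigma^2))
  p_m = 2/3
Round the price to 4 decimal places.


dt = T/N = 0.041650; dx = sigma*sqrt(3*dt) = 0.148463
u = exp(dx) = 1.160050; d = 1/u = 0.862032
p_u = 0.155417, p_m = 0.666667, p_d = 0.177916
Discount per step: exp(-r*dt) = 0.999667
Stock lattice S(k, j) with j the centered position index:
  k=0: S(0,+0) = 10.0000
  k=1: S(1,-1) = 8.6203; S(1,+0) = 10.0000; S(1,+1) = 11.6005
  k=2: S(2,-2) = 7.4310; S(2,-1) = 8.6203; S(2,+0) = 10.0000; S(2,+1) = 11.6005; S(2,+2) = 13.4571
Terminal payoffs V(N, j) = max(S_T - K, 0):
  V(2,-2) = 0.000000; V(2,-1) = 0.000000; V(2,+0) = 0.340000; V(2,+1) = 1.940496; V(2,+2) = 3.797150
Backward induction: V(k, j) = exp(-r*dt) * [p_u * V(k+1, j+1) + p_m * V(k+1, j) + p_d * V(k+1, j-1)]
  V(1,-1) = exp(-r*dt) * [p_u*0.340000 + p_m*0.000000 + p_d*0.000000] = 0.052824
  V(1,+0) = exp(-r*dt) * [p_u*1.940496 + p_m*0.340000 + p_d*0.000000] = 0.528077
  V(1,+1) = exp(-r*dt) * [p_u*3.797150 + p_m*1.940496 + p_d*0.340000] = 1.943649
  V(0,+0) = exp(-r*dt) * [p_u*1.943649 + p_m*0.528077 + p_d*0.052824] = 0.663304

Answer: Price = V(0,0) = 0.6633


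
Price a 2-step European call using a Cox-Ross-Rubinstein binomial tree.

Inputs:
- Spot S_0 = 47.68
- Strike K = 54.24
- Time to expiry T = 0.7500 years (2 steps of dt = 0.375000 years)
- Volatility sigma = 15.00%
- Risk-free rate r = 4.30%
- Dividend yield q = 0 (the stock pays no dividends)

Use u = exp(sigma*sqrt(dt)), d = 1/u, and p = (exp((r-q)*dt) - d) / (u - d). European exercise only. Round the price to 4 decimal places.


dt = T/N = 0.375000
u = exp(sigma*sqrt(dt)) = 1.096207; d = 1/u = 0.912237
p = (exp((r-q)*dt) - d) / (u - d) = 0.565413
Discount per step: exp(-r*dt) = 0.984004
Stock lattice S(k, i) with i counting down-moves:
  k=0: S(0,0) = 47.6800
  k=1: S(1,0) = 52.2671; S(1,1) = 43.4954
  k=2: S(2,0) = 57.2956; S(2,1) = 47.6800; S(2,2) = 39.6781
Terminal payoffs V(N, i) = max(S_T - K, 0):
  V(2,0) = 3.055596; V(2,1) = 0.000000; V(2,2) = 0.000000
Backward induction: V(k, i) = exp(-r*dt) * [p * V(k+1, i) + (1-p) * V(k+1, i+1)].
  V(1,0) = exp(-r*dt) * [p*3.055596 + (1-p)*0.000000] = 1.700037
  V(1,1) = exp(-r*dt) * [p*0.000000 + (1-p)*0.000000] = 0.000000
  V(0,0) = exp(-r*dt) * [p*1.700037 + (1-p)*0.000000] = 0.945847

Answer: Price = V(0,0) = 0.9458


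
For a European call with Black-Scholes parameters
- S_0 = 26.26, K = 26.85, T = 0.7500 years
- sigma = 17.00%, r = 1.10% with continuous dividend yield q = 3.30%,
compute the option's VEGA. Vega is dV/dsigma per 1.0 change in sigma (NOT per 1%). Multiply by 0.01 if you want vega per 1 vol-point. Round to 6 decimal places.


d1 = -0.1893807513; d2 = -0.3366050700
phi(d1) = 0.3918519976; exp(-qT) = 0.9755537700; exp(-rT) = 0.9917839379
Vega = S * exp(-qT) * phi(d1) * sqrt(T) = 26.2600 * 0.9755537700 * 0.3918519976 * 0.8660254038 = 8.693580

Answer: Vega = 8.693580


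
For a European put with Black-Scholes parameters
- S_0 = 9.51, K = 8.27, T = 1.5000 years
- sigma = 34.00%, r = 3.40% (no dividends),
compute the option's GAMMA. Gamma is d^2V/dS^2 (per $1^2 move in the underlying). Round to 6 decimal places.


Answer: Gamma = 0.080693

Derivation:
d1 = 0.6661876473; d2 = 0.2497743911
phi(d1) = 0.3195499997; exp(-qT) = 1.0000000000; exp(-rT) = 0.9502786705
Gamma = exp(-qT) * phi(d1) / (S * sigma * sqrt(T)) = 1.0000000000 * 0.3195499997 / (9.5100 * 0.3400 * 1.2247448714) = 0.080693


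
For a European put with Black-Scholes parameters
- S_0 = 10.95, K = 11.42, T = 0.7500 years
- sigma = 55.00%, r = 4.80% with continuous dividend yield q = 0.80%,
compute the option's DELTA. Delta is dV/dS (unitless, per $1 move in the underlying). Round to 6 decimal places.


Answer: Delta = -0.413213

Derivation:
d1 = 0.2129073636; d2 = -0.2634066085
phi(d1) = 0.3900020412; exp(-qT) = 0.9940179641; exp(-rT) = 0.9646402935
N(-d1) = 0.4156996094
Delta = -exp(-qT) * N(-d1) = -0.9940179641 * 0.4156996094 = -0.413213


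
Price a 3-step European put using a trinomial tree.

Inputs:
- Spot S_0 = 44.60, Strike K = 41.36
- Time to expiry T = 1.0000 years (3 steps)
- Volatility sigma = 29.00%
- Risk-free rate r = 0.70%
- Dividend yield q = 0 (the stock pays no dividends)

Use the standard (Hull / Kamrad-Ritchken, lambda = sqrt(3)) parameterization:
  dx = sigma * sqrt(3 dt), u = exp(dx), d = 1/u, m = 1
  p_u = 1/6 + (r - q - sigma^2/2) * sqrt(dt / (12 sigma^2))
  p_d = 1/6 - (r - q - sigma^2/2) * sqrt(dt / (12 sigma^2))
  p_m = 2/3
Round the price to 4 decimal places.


dt = T/N = 0.333333; dx = sigma*sqrt(3*dt) = 0.290000
u = exp(dx) = 1.336427; d = 1/u = 0.748264
p_u = 0.146523, p_m = 0.666667, p_d = 0.186810
Discount per step: exp(-r*dt) = 0.997669
Stock lattice S(k, j) with j the centered position index:
  k=0: S(0,+0) = 44.6000
  k=1: S(1,-1) = 33.3726; S(1,+0) = 44.6000; S(1,+1) = 59.6047
  k=2: S(2,-2) = 24.9715; S(2,-1) = 33.3726; S(2,+0) = 44.6000; S(2,+1) = 59.6047; S(2,+2) = 79.6573
  k=3: S(3,-3) = 18.6852; S(3,-2) = 24.9715; S(3,-1) = 33.3726; S(3,+0) = 44.6000; S(3,+1) = 59.6047; S(3,+2) = 79.6573; S(3,+3) = 106.4562
Terminal payoffs V(N, j) = max(K - S_T, 0):
  V(3,-3) = 22.674761; V(3,-2) = 16.388533; V(3,-1) = 7.987445; V(3,+0) = 0.000000; V(3,+1) = 0.000000; V(3,+2) = 0.000000; V(3,+3) = 0.000000
Backward induction: V(k, j) = exp(-r*dt) * [p_u * V(k+1, j+1) + p_m * V(k+1, j) + p_d * V(k+1, j-1)]
  V(2,-2) = exp(-r*dt) * [p_u*7.987445 + p_m*16.388533 + p_d*22.674761] = 16.293849
  V(2,-1) = exp(-r*dt) * [p_u*0.000000 + p_m*7.987445 + p_d*16.388533] = 8.366965
  V(2,+0) = exp(-r*dt) * [p_u*0.000000 + p_m*0.000000 + p_d*7.987445] = 1.488660
  V(2,+1) = exp(-r*dt) * [p_u*0.000000 + p_m*0.000000 + p_d*0.000000] = 0.000000
  V(2,+2) = exp(-r*dt) * [p_u*0.000000 + p_m*0.000000 + p_d*0.000000] = 0.000000
  V(1,-1) = exp(-r*dt) * [p_u*1.488660 + p_m*8.366965 + p_d*16.293849] = 8.819357
  V(1,+0) = exp(-r*dt) * [p_u*0.000000 + p_m*1.488660 + p_d*8.366965] = 2.549520
  V(1,+1) = exp(-r*dt) * [p_u*0.000000 + p_m*0.000000 + p_d*1.488660] = 0.277449
  V(0,+0) = exp(-r*dt) * [p_u*0.277449 + p_m*2.549520 + p_d*8.819357] = 3.379984

Answer: Price = V(0,0) = 3.3800


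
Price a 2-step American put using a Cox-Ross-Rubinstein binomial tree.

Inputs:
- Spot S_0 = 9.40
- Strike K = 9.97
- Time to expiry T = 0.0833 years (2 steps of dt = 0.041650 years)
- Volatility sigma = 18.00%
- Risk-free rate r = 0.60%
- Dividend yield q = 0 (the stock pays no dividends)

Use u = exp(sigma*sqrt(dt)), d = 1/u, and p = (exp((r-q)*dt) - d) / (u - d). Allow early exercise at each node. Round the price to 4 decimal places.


Answer: Price = V(0,0) = 0.6021

Derivation:
dt = T/N = 0.041650
u = exp(sigma*sqrt(dt)) = 1.037418; d = 1/u = 0.963932
p = (exp((r-q)*dt) - d) / (u - d) = 0.494218
Discount per step: exp(-r*dt) = 0.999750
Stock lattice S(k, i) with i counting down-moves:
  k=0: S(0,0) = 9.4000
  k=1: S(1,0) = 9.7517; S(1,1) = 9.0610
  k=2: S(2,0) = 10.1166; S(2,1) = 9.4000; S(2,2) = 8.7341
Terminal payoffs V(N, i) = max(K - S_T, 0):
  V(2,0) = 0.000000; V(2,1) = 0.570000; V(2,2) = 1.235858
Backward induction: V(k, i) = exp(-r*dt) * [p * V(k+1, i) + (1-p) * V(k+1, i+1)]; then take max(V_cont, immediate exercise) for American.
  V(1,0) = exp(-r*dt) * [p*0.000000 + (1-p)*0.570000] = 0.288224; exercise = 0.218270; V(1,0) = max -> 0.288224
  V(1,1) = exp(-r*dt) * [p*0.570000 + (1-p)*1.235858] = 0.906552; exercise = 0.909043; V(1,1) = max -> 0.909043
  V(0,0) = exp(-r*dt) * [p*0.288224 + (1-p)*0.909043] = 0.602072; exercise = 0.570000; V(0,0) = max -> 0.602072


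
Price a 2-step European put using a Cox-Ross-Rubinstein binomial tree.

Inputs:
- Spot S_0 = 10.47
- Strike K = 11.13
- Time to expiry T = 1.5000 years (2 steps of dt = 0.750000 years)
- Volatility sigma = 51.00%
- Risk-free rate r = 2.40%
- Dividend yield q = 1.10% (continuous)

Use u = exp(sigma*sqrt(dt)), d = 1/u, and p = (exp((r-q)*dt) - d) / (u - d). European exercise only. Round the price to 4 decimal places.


dt = T/N = 0.750000
u = exp(sigma*sqrt(dt)) = 1.555307; d = 1/u = 0.642960
p = (exp((r-q)*dt) - d) / (u - d) = 0.402081
Discount per step: exp(-r*dt) = 0.982161
Stock lattice S(k, i) with i counting down-moves:
  k=0: S(0,0) = 10.4700
  k=1: S(1,0) = 16.2841; S(1,1) = 6.7318
  k=2: S(2,0) = 25.3267; S(2,1) = 10.4700; S(2,2) = 4.3283
Terminal payoffs V(N, i) = max(K - S_T, 0):
  V(2,0) = 0.000000; V(2,1) = 0.660000; V(2,2) = 6.801729
Backward induction: V(k, i) = exp(-r*dt) * [p * V(k+1, i) + (1-p) * V(k+1, i+1)].
  V(1,0) = exp(-r*dt) * [p*0.000000 + (1-p)*0.660000] = 0.387587
  V(1,1) = exp(-r*dt) * [p*0.660000 + (1-p)*6.801729] = 4.254971
  V(0,0) = exp(-r*dt) * [p*0.387587 + (1-p)*4.254971] = 2.651803

Answer: Price = V(0,0) = 2.6518


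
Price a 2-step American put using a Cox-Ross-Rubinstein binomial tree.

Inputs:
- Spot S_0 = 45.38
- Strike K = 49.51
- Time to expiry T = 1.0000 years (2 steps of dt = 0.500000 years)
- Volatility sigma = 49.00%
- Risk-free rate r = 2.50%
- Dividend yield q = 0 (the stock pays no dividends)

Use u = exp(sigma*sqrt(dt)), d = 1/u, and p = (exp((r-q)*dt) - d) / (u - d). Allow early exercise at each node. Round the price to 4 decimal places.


Answer: Price = V(0,0) = 10.7587

Derivation:
dt = T/N = 0.500000
u = exp(sigma*sqrt(dt)) = 1.414084; d = 1/u = 0.707171
p = (exp((r-q)*dt) - d) / (u - d) = 0.432029
Discount per step: exp(-r*dt) = 0.987578
Stock lattice S(k, i) with i counting down-moves:
  k=0: S(0,0) = 45.3800
  k=1: S(1,0) = 64.1712; S(1,1) = 32.0914
  k=2: S(2,0) = 90.7434; S(2,1) = 45.3800; S(2,2) = 22.6941
Terminal payoffs V(N, i) = max(K - S_T, 0):
  V(2,0) = 0.000000; V(2,1) = 4.130000; V(2,2) = 26.815858
Backward induction: V(k, i) = exp(-r*dt) * [p * V(k+1, i) + (1-p) * V(k+1, i+1)]; then take max(V_cont, immediate exercise) for American.
  V(1,0) = exp(-r*dt) * [p*0.000000 + (1-p)*4.130000] = 2.316580; exercise = 0.000000; V(1,0) = max -> 2.316580
  V(1,1) = exp(-r*dt) * [p*4.130000 + (1-p)*26.815858] = 16.803542; exercise = 17.418565; V(1,1) = max -> 17.418565
  V(0,0) = exp(-r*dt) * [p*2.316580 + (1-p)*17.418565] = 10.758739; exercise = 4.130000; V(0,0) = max -> 10.758739


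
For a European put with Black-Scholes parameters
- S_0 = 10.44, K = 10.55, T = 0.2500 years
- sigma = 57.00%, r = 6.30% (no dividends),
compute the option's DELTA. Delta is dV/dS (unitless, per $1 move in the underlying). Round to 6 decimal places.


Answer: Delta = -0.436052

Derivation:
d1 = 0.1609867457; d2 = -0.1240132543
phi(d1) = 0.3938059911; exp(-qT) = 1.0000000000; exp(-rT) = 0.9843733826
N(-d1) = 0.4360519199
Delta = -exp(-qT) * N(-d1) = -1.0000000000 * 0.4360519199 = -0.436052


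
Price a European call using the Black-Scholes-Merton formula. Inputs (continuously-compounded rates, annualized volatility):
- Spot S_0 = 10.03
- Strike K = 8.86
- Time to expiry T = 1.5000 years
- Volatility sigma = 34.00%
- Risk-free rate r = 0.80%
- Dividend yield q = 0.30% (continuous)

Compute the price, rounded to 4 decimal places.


Answer: Price = 2.2359

Derivation:
d1 = (ln(S/K) + (r - q + 0.5*sigma^2) * T) / (sigma * sqrt(T)) = 0.52407995
d2 = d1 - sigma * sqrt(T) = 0.10766669
exp(-rT) = 0.98807171; exp(-qT) = 0.99551011
C = S_0 * exp(-qT) * N(d1) - K * exp(-rT) * N(d2)
N(d1) = 0.69988853; N(d2) = 0.54286995
C = 10.0300 * 0.99551011 * 0.69988853 - 8.8600 * 0.98807171 * 0.54286995 = 2.2359


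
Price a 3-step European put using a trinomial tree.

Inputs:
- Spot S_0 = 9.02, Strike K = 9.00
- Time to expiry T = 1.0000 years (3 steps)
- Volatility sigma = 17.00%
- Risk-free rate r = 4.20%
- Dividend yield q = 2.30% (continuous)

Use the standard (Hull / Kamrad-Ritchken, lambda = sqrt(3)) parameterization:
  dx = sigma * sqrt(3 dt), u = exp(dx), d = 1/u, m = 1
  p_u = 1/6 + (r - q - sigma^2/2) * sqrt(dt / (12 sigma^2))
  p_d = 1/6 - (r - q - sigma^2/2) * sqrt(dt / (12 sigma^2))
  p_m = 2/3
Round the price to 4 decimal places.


Answer: Price = V(0,0) = 0.4511

Derivation:
dt = T/N = 0.333333; dx = sigma*sqrt(3*dt) = 0.170000
u = exp(dx) = 1.185305; d = 1/u = 0.843665
p_u = 0.171127, p_m = 0.666667, p_d = 0.162206
Discount per step: exp(-r*dt) = 0.986098
Stock lattice S(k, j) with j the centered position index:
  k=0: S(0,+0) = 9.0200
  k=1: S(1,-1) = 7.6099; S(1,+0) = 9.0200; S(1,+1) = 10.6914
  k=2: S(2,-2) = 6.4202; S(2,-1) = 7.6099; S(2,+0) = 9.0200; S(2,+1) = 10.6914; S(2,+2) = 12.6726
  k=3: S(3,-3) = 5.4165; S(3,-2) = 6.4202; S(3,-1) = 7.6099; S(3,+0) = 9.0200; S(3,+1) = 10.6914; S(3,+2) = 12.6726; S(3,+3) = 15.0209
Terminal payoffs V(N, j) = max(K - S_T, 0):
  V(3,-3) = 3.583530; V(3,-2) = 2.579832; V(3,-1) = 1.390143; V(3,+0) = 0.000000; V(3,+1) = 0.000000; V(3,+2) = 0.000000; V(3,+3) = 0.000000
Backward induction: V(k, j) = exp(-r*dt) * [p_u * V(k+1, j+1) + p_m * V(k+1, j) + p_d * V(k+1, j-1)]
  V(2,-2) = exp(-r*dt) * [p_u*1.390143 + p_m*2.579832 + p_d*3.583530] = 2.503750
  V(2,-1) = exp(-r*dt) * [p_u*0.000000 + p_m*1.390143 + p_d*2.579832] = 1.326524
  V(2,+0) = exp(-r*dt) * [p_u*0.000000 + p_m*0.000000 + p_d*1.390143] = 0.222355
  V(2,+1) = exp(-r*dt) * [p_u*0.000000 + p_m*0.000000 + p_d*0.000000] = 0.000000
  V(2,+2) = exp(-r*dt) * [p_u*0.000000 + p_m*0.000000 + p_d*0.000000] = 0.000000
  V(1,-1) = exp(-r*dt) * [p_u*0.222355 + p_m*1.326524 + p_d*2.503750] = 1.310054
  V(1,+0) = exp(-r*dt) * [p_u*0.000000 + p_m*0.222355 + p_d*1.326524] = 0.358354
  V(1,+1) = exp(-r*dt) * [p_u*0.000000 + p_m*0.000000 + p_d*0.222355] = 0.035566
  V(0,+0) = exp(-r*dt) * [p_u*0.035566 + p_m*0.358354 + p_d*1.310054] = 0.451127


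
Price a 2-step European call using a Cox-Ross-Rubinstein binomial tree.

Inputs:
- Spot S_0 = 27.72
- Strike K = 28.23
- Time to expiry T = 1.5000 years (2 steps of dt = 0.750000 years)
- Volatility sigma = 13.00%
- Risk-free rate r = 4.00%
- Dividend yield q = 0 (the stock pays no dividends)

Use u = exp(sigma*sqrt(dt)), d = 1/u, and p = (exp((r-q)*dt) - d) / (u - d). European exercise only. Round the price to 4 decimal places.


Answer: Price = V(0,0) = 2.2509

Derivation:
dt = T/N = 0.750000
u = exp(sigma*sqrt(dt)) = 1.119165; d = 1/u = 0.893523
p = (exp((r-q)*dt) - d) / (u - d) = 0.606852
Discount per step: exp(-r*dt) = 0.970446
Stock lattice S(k, i) with i counting down-moves:
  k=0: S(0,0) = 27.7200
  k=1: S(1,0) = 31.0233; S(1,1) = 24.7685
  k=2: S(2,0) = 34.7202; S(2,1) = 27.7200; S(2,2) = 22.1312
Terminal payoffs V(N, i) = max(S_T - K, 0):
  V(2,0) = 6.490170; V(2,1) = 0.000000; V(2,2) = 0.000000
Backward induction: V(k, i) = exp(-r*dt) * [p * V(k+1, i) + (1-p) * V(k+1, i+1)].
  V(1,0) = exp(-r*dt) * [p*6.490170 + (1-p)*0.000000] = 3.822169
  V(1,1) = exp(-r*dt) * [p*0.000000 + (1-p)*0.000000] = 0.000000
  V(0,0) = exp(-r*dt) * [p*3.822169 + (1-p)*0.000000] = 2.250939


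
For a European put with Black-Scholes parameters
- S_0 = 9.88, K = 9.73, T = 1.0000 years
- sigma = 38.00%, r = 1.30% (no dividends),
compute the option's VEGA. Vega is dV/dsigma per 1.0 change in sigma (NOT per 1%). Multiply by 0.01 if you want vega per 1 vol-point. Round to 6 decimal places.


Answer: Vega = 3.806088

Derivation:
d1 = 0.2644700410; d2 = -0.1155299590
phi(d1) = 0.3852315355; exp(-qT) = 1.0000000000; exp(-rT) = 0.9870841350
Vega = S * exp(-qT) * phi(d1) * sqrt(T) = 9.8800 * 1.0000000000 * 0.3852315355 * 1.0000000000 = 3.806088


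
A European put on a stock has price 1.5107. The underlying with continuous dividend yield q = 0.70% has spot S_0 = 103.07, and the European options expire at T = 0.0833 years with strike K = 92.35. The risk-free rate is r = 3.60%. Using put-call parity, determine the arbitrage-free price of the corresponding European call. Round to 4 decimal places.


Answer: Call price = 12.4471

Derivation:
Put-call parity: C - P = S_0 * exp(-qT) - K * exp(-rT).
S_0 * exp(-qT) = 103.0700 * 0.99941707 = 103.00991740
K * exp(-rT) = 92.3500 * 0.99700569 = 92.07347565
C = P + S*exp(-qT) - K*exp(-rT)
C = 1.5107 + 103.00991740 - 92.07347565 = 12.4471


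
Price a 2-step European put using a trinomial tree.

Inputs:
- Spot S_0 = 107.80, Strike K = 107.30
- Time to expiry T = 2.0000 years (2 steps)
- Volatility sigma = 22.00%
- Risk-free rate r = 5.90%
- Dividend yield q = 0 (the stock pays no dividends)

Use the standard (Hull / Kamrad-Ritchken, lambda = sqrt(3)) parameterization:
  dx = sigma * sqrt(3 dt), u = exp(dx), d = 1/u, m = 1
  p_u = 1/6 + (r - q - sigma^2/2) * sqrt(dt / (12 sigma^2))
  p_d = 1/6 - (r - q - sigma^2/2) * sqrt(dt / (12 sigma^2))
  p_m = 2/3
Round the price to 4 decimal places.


dt = T/N = 1.000000; dx = sigma*sqrt(3*dt) = 0.381051
u = exp(dx) = 1.463823; d = 1/u = 0.683143
p_u = 0.212330, p_m = 0.666667, p_d = 0.121004
Discount per step: exp(-r*dt) = 0.942707
Stock lattice S(k, j) with j the centered position index:
  k=0: S(0,+0) = 107.8000
  k=1: S(1,-1) = 73.6428; S(1,+0) = 107.8000; S(1,+1) = 157.8001
  k=2: S(2,-2) = 50.3086; S(2,-1) = 73.6428; S(2,+0) = 107.8000; S(2,+1) = 157.8001; S(2,+2) = 230.9913
Terminal payoffs V(N, j) = max(K - S_T, 0):
  V(2,-2) = 56.991437; V(2,-1) = 33.657192; V(2,+0) = 0.000000; V(2,+1) = 0.000000; V(2,+2) = 0.000000
Backward induction: V(k, j) = exp(-r*dt) * [p_u * V(k+1, j+1) + p_m * V(k+1, j) + p_d * V(k+1, j-1)]
  V(1,-1) = exp(-r*dt) * [p_u*0.000000 + p_m*33.657192 + p_d*56.991437] = 27.653636
  V(1,+0) = exp(-r*dt) * [p_u*0.000000 + p_m*0.000000 + p_d*33.657192] = 3.839304
  V(1,+1) = exp(-r*dt) * [p_u*0.000000 + p_m*0.000000 + p_d*0.000000] = 0.000000
  V(0,+0) = exp(-r*dt) * [p_u*0.000000 + p_m*3.839304 + p_d*27.653636] = 5.567365

Answer: Price = V(0,0) = 5.5674


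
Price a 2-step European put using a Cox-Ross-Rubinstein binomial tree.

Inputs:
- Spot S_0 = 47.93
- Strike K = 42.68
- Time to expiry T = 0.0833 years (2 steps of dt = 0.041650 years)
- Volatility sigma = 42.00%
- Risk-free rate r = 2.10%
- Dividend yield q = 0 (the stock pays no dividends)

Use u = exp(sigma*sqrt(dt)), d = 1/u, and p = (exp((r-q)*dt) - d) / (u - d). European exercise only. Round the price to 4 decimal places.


dt = T/N = 0.041650
u = exp(sigma*sqrt(dt)) = 1.089496; d = 1/u = 0.917856
p = (exp((r-q)*dt) - d) / (u - d) = 0.483682
Discount per step: exp(-r*dt) = 0.999126
Stock lattice S(k, i) with i counting down-moves:
  k=0: S(0,0) = 47.9300
  k=1: S(1,0) = 52.2195; S(1,1) = 43.9928
  k=2: S(2,0) = 56.8930; S(2,1) = 47.9300; S(2,2) = 40.3791
Terminal payoffs V(N, i) = max(K - S_T, 0):
  V(2,0) = 0.000000; V(2,1) = 0.000000; V(2,2) = 2.300928
Backward induction: V(k, i) = exp(-r*dt) * [p * V(k+1, i) + (1-p) * V(k+1, i+1)].
  V(1,0) = exp(-r*dt) * [p*0.000000 + (1-p)*0.000000] = 0.000000
  V(1,1) = exp(-r*dt) * [p*0.000000 + (1-p)*2.300928] = 1.186971
  V(0,0) = exp(-r*dt) * [p*0.000000 + (1-p)*1.186971] = 0.612318

Answer: Price = V(0,0) = 0.6123


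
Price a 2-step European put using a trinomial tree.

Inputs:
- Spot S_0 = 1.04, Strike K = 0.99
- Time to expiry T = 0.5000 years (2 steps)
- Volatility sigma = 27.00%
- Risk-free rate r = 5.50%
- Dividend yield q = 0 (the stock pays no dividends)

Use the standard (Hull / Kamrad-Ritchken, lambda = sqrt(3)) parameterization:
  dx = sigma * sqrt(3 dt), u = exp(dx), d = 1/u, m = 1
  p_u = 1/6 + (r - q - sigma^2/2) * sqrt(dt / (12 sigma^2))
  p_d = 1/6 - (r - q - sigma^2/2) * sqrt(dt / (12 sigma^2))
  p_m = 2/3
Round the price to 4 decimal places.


dt = T/N = 0.250000; dx = sigma*sqrt(3*dt) = 0.233827
u = exp(dx) = 1.263426; d = 1/u = 0.791499
p_u = 0.176583, p_m = 0.666667, p_d = 0.156750
Discount per step: exp(-r*dt) = 0.986344
Stock lattice S(k, j) with j the centered position index:
  k=0: S(0,+0) = 1.0400
  k=1: S(1,-1) = 0.8232; S(1,+0) = 1.0400; S(1,+1) = 1.3140
  k=2: S(2,-2) = 0.6515; S(2,-1) = 0.8232; S(2,+0) = 1.0400; S(2,+1) = 1.3140; S(2,+2) = 1.6601
Terminal payoffs V(N, j) = max(K - S_T, 0):
  V(2,-2) = 0.338471; V(2,-1) = 0.166841; V(2,+0) = 0.000000; V(2,+1) = 0.000000; V(2,+2) = 0.000000
Backward induction: V(k, j) = exp(-r*dt) * [p_u * V(k+1, j+1) + p_m * V(k+1, j) + p_d * V(k+1, j-1)]
  V(1,-1) = exp(-r*dt) * [p_u*0.000000 + p_m*0.166841 + p_d*0.338471] = 0.162039
  V(1,+0) = exp(-r*dt) * [p_u*0.000000 + p_m*0.000000 + p_d*0.166841] = 0.025795
  V(1,+1) = exp(-r*dt) * [p_u*0.000000 + p_m*0.000000 + p_d*0.000000] = 0.000000
  V(0,+0) = exp(-r*dt) * [p_u*0.000000 + p_m*0.025795 + p_d*0.162039] = 0.042015

Answer: Price = V(0,0) = 0.0420


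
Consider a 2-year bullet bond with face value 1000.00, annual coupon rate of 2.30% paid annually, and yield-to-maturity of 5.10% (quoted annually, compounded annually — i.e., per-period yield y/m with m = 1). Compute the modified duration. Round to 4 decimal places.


Answer: Modified duration = 1.8810

Derivation:
Coupon per period c = face * coupon_rate / m = 23.000000
Periods per year m = 1; per-period yield y/m = 0.051000
Number of cashflows N = 2
Cashflows (t years, CF_t, discount factor 1/(1+y/m)^(m*t), PV):
  t = 1.0000: CF_t = 23.000000, DF = 0.951475, PV = 21.883920
  t = 2.0000: CF_t = 1023.000000, DF = 0.905304, PV = 926.126266
Price P = sum_t PV_t = 948.010186
First compute Macaulay numerator sum_t t * PV_t:
  t * PV_t at t = 1.0000: 21.883920
  t * PV_t at t = 2.0000: 1852.252533
Macaulay duration D = 1874.136453 / 948.010186 = 1.976916
Modified duration = D / (1 + y/m) = 1.976916 / (1 + 0.051000) = 1.880986


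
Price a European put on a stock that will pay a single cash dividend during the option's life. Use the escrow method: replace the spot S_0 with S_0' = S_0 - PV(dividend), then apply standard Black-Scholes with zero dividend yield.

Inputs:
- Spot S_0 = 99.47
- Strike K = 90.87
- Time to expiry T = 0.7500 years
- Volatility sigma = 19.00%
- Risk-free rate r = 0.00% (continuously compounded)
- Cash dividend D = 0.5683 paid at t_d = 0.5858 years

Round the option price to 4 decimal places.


Answer: Price = 3.0099

Derivation:
PV(D) = D * exp(-r * t_d) = 0.5683 * 1.00000000 = 0.56830000
S_0' = S_0 - PV(D) = 99.4700 - 0.56830000 = 98.90170000
d1 = (ln(S_0'/K) + (r + sigma^2/2)*T) / (sigma*sqrt(T)) = 0.59700457
d2 = d1 - sigma*sqrt(T) = 0.43245975
exp(-rT) = 1.00000000
N(-d1) = 0.27525216; N(-d2) = 0.33270365
P = K * exp(-rT) * N(-d2) - S_0' * N(-d1) = 90.8700 * 1.00000000 * 0.33270365 - 98.90170000 * 0.27525216 = 3.0099
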